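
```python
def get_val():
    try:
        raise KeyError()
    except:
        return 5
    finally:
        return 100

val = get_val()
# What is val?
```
100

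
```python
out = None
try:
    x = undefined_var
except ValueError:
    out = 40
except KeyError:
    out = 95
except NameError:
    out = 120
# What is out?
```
120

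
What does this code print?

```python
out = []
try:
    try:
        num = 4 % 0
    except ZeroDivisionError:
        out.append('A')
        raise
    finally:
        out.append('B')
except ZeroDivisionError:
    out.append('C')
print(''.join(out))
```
ABC

finally runs before re-raised exception propagates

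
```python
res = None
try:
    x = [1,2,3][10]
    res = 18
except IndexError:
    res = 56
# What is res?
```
56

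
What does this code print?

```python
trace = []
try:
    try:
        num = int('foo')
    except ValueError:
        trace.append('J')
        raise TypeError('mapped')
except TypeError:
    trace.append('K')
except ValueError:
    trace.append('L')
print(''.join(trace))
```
JK

New TypeError raised, caught by outer TypeError handler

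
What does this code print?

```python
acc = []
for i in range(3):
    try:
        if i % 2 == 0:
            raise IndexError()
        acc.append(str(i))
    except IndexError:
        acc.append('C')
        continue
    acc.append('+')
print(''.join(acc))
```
C1+C

continue in except skips rest of loop body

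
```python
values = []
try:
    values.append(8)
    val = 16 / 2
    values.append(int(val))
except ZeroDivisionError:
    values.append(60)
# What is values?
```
[8, 8]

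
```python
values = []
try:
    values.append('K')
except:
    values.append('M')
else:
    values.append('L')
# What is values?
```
['K', 'L']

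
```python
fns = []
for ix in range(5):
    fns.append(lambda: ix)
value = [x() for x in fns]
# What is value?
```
[4, 4, 4, 4, 4]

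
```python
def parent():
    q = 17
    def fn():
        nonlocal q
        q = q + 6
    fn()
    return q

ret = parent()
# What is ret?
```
23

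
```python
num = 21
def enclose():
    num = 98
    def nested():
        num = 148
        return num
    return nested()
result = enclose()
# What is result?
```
148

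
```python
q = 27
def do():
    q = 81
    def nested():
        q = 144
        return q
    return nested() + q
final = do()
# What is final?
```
225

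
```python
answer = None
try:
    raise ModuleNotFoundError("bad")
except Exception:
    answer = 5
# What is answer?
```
5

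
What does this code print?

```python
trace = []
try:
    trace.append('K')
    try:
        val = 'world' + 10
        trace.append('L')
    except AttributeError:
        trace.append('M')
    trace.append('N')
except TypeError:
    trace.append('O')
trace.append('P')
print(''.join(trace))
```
KOP

Inner handler doesn't match, propagates to outer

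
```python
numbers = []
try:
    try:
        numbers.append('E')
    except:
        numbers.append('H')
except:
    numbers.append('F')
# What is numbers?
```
['E']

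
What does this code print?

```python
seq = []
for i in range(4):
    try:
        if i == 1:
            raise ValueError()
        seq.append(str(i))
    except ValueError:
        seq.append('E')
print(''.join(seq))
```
0E23

Exception on i=1 caught, loop continues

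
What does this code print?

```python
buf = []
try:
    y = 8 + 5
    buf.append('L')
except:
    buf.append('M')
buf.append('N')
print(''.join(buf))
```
LN

No exception, try block completes normally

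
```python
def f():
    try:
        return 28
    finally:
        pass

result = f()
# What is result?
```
28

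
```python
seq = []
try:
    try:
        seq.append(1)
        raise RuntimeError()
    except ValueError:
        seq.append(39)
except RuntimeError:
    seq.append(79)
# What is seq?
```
[1, 79]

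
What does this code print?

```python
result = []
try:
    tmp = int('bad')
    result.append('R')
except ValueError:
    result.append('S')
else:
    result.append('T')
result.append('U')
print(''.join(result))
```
SU

else block skipped when exception is caught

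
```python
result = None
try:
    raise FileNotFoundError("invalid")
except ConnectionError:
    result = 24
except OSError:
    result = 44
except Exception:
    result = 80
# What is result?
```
44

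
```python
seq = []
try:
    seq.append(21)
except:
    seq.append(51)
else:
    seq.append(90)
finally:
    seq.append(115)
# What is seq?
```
[21, 90, 115]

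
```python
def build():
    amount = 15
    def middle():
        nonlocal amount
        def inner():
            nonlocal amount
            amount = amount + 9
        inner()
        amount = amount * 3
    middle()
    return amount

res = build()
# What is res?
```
72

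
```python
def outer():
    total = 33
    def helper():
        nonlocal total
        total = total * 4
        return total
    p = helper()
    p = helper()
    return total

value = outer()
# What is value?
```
528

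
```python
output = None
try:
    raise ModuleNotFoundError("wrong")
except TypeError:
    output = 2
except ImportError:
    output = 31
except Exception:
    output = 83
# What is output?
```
31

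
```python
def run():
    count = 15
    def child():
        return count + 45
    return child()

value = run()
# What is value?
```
60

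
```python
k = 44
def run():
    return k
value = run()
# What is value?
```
44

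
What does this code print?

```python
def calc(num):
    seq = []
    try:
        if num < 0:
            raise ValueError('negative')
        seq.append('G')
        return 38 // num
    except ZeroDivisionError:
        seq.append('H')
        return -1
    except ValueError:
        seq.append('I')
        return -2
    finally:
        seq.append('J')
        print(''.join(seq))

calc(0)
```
GHJ

num=0 causes ZeroDivisionError, caught, finally prints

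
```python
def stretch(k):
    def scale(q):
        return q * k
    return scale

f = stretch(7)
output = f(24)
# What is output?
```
168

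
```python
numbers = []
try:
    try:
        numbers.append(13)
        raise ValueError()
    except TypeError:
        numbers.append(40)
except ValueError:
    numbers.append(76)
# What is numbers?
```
[13, 76]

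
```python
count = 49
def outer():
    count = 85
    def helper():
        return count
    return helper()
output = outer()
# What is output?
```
85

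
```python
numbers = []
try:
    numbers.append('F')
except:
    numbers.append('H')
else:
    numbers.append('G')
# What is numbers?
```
['F', 'G']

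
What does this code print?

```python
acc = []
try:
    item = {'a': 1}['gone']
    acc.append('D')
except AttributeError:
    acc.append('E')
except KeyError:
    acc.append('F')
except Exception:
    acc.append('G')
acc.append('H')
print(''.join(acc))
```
FH

KeyError matches before generic Exception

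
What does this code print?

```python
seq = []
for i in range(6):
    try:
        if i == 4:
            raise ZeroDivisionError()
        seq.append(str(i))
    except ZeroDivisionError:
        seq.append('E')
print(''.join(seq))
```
0123E5

Exception on i=4 caught, loop continues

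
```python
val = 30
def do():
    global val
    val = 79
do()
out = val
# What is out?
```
79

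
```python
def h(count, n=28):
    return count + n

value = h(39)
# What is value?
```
67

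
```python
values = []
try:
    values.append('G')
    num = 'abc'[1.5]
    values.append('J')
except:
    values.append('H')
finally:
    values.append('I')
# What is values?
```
['G', 'H', 'I']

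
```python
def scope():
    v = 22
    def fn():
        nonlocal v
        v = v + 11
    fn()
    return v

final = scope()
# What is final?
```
33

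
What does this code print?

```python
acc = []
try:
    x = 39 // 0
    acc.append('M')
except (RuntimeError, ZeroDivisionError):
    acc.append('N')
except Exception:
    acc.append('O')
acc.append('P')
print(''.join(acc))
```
NP

ZeroDivisionError matches tuple containing it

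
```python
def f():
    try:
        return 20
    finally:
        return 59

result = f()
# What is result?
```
59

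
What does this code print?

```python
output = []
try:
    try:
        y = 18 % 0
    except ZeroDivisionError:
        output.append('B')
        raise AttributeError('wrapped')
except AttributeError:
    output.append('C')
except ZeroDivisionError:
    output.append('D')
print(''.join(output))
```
BC

New AttributeError raised, caught by outer AttributeError handler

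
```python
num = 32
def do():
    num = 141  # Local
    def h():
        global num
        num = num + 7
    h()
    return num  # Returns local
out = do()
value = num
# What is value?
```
39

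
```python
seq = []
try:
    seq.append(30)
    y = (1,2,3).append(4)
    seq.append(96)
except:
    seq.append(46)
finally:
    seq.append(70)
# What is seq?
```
[30, 46, 70]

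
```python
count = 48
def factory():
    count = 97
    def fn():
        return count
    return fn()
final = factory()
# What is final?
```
97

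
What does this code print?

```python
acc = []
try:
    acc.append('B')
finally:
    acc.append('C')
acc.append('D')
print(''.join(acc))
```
BCD

try/finally without except, no exception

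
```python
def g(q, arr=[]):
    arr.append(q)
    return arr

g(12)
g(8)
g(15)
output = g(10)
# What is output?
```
[12, 8, 15, 10]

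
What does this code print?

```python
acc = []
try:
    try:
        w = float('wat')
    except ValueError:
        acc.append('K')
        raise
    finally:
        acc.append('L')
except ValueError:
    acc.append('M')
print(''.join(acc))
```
KLM

finally runs before re-raised exception propagates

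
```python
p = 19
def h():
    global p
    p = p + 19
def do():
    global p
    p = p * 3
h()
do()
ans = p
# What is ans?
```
114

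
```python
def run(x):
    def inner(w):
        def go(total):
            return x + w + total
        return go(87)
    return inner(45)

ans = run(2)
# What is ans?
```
134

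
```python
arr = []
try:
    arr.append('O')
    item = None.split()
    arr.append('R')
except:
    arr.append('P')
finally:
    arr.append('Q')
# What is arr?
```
['O', 'P', 'Q']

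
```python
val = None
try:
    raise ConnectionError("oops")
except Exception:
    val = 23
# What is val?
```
23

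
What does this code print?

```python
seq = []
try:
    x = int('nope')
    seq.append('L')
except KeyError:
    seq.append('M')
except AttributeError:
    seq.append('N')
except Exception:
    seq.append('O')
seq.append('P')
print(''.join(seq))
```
OP

ValueError not specifically caught, falls to Exception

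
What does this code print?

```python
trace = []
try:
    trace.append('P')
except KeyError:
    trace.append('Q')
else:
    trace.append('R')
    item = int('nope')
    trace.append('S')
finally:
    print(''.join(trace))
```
PR

Try succeeds, else appends 'R', ValueError in else is uncaught, finally prints before exception propagates ('S' never appended)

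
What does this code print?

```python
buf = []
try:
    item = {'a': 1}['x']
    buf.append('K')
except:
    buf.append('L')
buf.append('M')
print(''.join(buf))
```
LM

Exception raised in try, caught by bare except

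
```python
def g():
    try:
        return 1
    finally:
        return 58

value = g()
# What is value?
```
58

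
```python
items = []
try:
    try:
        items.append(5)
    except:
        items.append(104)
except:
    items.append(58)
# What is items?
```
[5]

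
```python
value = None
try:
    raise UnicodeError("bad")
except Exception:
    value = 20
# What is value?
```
20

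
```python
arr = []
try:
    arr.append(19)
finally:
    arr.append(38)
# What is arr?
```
[19, 38]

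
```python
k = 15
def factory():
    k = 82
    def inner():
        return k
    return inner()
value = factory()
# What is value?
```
82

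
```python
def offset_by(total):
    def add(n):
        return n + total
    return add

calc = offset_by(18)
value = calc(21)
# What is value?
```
39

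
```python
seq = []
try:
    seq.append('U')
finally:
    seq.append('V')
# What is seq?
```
['U', 'V']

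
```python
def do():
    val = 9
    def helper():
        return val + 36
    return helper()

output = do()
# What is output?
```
45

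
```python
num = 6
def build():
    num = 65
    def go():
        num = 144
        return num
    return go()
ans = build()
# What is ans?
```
144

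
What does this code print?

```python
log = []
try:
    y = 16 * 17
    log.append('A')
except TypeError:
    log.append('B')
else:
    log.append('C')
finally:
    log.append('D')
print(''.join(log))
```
ACD

else runs before finally when no exception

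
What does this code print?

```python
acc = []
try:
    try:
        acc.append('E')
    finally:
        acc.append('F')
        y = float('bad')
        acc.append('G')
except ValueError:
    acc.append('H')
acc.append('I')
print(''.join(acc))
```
EFHI

Exception in inner finally caught by outer except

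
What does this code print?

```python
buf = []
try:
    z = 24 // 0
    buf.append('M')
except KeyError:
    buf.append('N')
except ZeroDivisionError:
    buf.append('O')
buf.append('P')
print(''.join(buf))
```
OP

ZeroDivisionError is caught by its specific handler, not KeyError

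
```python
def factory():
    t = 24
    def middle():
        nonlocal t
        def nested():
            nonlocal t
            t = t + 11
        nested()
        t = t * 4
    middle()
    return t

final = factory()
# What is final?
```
140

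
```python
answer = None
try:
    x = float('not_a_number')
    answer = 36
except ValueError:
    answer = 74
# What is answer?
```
74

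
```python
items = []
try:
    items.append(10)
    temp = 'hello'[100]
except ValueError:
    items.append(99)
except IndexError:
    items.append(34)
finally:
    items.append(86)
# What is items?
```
[10, 34, 86]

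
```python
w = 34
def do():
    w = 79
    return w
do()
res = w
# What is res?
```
34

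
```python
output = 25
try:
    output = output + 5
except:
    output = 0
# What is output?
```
30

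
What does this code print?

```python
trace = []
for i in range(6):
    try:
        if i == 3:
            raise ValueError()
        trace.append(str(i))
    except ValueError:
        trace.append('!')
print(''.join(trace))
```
012!45

Exception on i=3 caught, loop continues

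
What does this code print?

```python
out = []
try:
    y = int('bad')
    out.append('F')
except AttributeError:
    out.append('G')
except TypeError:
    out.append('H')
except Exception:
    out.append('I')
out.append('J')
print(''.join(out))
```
IJ

ValueError not specifically caught, falls to Exception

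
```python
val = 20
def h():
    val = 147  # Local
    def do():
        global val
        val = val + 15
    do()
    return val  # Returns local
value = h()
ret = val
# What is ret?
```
35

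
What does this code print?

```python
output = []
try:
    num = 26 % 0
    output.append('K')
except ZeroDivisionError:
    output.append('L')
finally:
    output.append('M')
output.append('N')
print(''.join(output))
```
LMN

finally always runs, even after exception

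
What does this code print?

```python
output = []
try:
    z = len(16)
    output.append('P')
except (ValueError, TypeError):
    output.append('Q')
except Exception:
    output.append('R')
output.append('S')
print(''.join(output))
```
QS

TypeError matches tuple containing it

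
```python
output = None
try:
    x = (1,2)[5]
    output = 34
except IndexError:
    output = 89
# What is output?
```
89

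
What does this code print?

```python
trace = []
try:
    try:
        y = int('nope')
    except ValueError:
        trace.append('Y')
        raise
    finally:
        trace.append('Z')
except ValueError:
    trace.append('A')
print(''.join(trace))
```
YZA

finally runs before re-raised exception propagates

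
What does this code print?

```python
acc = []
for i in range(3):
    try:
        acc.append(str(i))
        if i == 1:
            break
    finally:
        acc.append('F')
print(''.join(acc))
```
0F1F

finally runs even when breaking out of loop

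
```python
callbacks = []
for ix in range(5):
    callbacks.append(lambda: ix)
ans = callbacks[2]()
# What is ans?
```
4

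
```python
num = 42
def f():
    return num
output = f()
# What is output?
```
42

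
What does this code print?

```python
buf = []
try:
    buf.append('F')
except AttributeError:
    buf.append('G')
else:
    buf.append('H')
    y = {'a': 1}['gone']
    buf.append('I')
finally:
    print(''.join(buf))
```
FH

Try succeeds, else appends 'H', KeyError in else is uncaught, finally prints before exception propagates ('I' never appended)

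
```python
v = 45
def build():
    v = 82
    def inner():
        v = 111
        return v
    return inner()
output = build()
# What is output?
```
111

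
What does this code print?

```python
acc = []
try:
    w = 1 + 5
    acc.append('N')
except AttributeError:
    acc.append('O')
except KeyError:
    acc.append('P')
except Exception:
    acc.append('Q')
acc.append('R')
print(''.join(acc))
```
NR

No exception, try block completes normally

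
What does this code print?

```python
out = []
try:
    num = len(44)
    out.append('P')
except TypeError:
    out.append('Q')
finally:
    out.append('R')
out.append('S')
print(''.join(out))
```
QRS

finally always runs, even after exception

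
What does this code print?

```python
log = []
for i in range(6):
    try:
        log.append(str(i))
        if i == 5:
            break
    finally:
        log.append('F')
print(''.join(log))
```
0F1F2F3F4F5F

finally runs even when breaking out of loop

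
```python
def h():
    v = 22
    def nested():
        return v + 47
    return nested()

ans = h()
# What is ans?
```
69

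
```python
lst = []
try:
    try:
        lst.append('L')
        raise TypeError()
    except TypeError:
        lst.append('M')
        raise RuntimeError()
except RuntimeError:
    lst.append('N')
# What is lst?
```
['L', 'M', 'N']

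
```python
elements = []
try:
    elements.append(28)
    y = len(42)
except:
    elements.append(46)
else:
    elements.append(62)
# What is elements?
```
[28, 46]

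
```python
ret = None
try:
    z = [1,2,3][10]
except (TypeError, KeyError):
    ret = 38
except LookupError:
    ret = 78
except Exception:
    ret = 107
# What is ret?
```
78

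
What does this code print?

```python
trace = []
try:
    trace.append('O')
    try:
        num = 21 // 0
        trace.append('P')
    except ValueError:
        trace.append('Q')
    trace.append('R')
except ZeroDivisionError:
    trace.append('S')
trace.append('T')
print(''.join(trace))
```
OST

Inner handler doesn't match, propagates to outer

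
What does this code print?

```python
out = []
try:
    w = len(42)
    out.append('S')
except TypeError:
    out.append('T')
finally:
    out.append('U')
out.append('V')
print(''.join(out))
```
TUV

finally always runs, even after exception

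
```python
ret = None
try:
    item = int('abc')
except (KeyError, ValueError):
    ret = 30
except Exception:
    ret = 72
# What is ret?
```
30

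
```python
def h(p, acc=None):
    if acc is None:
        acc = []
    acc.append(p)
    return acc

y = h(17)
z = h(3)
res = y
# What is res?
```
[17]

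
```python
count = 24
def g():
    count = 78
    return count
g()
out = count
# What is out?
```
24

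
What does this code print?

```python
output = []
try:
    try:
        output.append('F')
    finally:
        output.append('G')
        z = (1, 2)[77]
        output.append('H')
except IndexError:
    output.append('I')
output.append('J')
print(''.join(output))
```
FGIJ

Exception in inner finally caught by outer except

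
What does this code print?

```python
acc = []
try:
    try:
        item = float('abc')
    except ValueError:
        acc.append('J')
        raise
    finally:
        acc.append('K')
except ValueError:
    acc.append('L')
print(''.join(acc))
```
JKL

finally runs before re-raised exception propagates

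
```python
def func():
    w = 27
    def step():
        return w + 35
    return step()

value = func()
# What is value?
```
62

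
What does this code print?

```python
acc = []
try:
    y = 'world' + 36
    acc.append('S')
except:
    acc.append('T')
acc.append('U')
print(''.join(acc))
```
TU

Exception raised in try, caught by bare except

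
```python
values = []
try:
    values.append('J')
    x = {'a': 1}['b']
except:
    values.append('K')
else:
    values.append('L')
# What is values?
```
['J', 'K']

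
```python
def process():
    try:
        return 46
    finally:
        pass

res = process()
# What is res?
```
46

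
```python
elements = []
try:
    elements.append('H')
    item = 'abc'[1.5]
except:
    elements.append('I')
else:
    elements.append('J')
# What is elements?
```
['H', 'I']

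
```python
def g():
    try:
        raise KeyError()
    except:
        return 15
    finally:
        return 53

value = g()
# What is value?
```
53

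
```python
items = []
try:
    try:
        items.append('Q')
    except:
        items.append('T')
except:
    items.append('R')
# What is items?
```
['Q']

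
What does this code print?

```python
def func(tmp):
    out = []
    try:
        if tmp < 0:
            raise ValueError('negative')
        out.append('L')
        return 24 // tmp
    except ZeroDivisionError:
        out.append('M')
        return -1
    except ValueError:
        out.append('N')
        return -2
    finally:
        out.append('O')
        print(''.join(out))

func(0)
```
LMO

tmp=0 causes ZeroDivisionError, caught, finally prints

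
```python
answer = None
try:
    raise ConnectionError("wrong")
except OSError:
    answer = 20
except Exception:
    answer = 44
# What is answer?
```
20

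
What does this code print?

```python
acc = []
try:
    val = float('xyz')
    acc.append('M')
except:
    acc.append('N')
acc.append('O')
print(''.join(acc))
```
NO

Exception raised in try, caught by bare except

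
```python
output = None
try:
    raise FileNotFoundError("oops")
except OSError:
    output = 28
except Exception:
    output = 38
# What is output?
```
28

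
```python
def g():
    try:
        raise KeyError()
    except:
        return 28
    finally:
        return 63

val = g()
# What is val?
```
63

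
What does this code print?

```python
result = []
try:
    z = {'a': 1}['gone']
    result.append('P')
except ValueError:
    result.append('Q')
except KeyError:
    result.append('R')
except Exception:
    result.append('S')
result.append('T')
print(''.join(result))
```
RT

KeyError matches before generic Exception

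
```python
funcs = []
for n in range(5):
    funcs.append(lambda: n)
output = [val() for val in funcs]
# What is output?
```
[4, 4, 4, 4, 4]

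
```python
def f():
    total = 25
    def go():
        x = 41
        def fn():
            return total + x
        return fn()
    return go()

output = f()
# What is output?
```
66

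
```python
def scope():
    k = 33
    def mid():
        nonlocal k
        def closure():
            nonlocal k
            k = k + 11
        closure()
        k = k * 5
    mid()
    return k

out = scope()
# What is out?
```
220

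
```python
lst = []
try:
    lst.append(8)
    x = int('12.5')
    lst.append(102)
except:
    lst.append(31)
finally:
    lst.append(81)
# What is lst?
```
[8, 31, 81]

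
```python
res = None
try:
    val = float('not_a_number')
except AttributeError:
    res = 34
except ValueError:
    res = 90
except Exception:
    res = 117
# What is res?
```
90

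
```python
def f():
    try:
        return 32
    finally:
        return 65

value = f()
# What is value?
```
65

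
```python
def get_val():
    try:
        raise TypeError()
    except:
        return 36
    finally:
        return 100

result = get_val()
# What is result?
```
100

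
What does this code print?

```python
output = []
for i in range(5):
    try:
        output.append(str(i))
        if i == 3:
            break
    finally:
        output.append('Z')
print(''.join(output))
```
0Z1Z2Z3Z

finally runs even when breaking out of loop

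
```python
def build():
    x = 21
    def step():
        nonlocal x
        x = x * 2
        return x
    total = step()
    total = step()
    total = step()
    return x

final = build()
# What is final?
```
168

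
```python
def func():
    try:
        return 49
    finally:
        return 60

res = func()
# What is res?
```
60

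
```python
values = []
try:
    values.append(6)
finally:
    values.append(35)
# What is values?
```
[6, 35]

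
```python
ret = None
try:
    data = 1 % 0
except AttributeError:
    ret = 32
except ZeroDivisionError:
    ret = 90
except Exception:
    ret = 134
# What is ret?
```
90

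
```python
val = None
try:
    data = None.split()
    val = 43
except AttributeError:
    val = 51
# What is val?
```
51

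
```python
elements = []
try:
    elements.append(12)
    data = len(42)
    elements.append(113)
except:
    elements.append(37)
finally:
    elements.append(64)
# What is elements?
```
[12, 37, 64]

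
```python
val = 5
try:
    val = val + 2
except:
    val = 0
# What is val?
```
7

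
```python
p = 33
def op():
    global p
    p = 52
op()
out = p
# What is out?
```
52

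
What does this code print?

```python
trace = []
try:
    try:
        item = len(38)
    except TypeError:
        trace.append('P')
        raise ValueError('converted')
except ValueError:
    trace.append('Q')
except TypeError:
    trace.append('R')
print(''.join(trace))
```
PQ

New ValueError raised, caught by outer ValueError handler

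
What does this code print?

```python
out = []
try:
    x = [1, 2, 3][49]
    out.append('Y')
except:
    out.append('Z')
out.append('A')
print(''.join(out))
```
ZA

Exception raised in try, caught by bare except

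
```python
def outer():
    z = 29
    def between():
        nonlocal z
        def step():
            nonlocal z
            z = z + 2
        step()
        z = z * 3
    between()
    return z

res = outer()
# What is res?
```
93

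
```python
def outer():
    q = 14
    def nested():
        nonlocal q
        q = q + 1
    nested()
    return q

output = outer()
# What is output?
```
15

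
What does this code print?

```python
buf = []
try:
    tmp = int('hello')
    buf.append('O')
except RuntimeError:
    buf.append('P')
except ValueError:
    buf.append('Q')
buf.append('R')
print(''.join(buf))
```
QR

ValueError is caught by its specific handler, not RuntimeError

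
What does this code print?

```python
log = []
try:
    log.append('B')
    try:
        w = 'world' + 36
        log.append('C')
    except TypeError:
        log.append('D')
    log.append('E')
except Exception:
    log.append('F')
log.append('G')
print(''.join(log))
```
BDEG

Inner exception caught by inner handler, outer continues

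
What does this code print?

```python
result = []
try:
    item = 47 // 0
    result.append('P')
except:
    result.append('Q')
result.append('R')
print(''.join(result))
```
QR

Exception raised in try, caught by bare except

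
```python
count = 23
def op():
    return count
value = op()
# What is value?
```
23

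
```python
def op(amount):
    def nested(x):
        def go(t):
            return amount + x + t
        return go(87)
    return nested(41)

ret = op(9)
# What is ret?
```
137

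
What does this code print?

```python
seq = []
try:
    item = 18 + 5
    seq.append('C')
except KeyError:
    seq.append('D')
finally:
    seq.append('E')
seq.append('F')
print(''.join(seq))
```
CEF

finally runs after normal execution too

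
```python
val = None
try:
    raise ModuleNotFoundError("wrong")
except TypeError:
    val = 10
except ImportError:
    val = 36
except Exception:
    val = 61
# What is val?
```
36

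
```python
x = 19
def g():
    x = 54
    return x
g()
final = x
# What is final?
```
19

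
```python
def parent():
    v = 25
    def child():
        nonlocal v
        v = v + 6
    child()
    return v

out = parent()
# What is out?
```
31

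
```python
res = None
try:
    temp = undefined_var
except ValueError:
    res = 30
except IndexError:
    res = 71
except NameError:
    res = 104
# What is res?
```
104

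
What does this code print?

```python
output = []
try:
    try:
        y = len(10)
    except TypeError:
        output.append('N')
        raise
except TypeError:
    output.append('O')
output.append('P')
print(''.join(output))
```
NOP

raise without argument re-raises current exception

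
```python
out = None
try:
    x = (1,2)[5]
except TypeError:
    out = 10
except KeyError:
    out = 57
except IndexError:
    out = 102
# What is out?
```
102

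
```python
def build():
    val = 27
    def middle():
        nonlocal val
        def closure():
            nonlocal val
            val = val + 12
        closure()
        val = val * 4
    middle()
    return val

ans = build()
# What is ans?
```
156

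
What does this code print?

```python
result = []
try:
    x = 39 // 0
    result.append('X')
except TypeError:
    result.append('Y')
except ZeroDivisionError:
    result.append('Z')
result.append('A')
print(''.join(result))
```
ZA

ZeroDivisionError is caught by its specific handler, not TypeError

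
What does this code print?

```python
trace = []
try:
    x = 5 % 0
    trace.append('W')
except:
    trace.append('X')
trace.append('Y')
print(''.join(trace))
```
XY

Exception raised in try, caught by bare except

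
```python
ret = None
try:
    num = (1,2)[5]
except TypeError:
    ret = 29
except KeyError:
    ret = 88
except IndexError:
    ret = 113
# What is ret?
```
113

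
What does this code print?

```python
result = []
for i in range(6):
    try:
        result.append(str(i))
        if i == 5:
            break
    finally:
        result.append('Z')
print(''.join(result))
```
0Z1Z2Z3Z4Z5Z

finally runs even when breaking out of loop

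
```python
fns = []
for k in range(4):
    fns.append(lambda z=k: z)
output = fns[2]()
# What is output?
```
2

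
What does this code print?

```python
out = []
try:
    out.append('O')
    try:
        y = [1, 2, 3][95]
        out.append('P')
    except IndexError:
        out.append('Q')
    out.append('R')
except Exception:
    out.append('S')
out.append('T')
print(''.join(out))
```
OQRT

Inner exception caught by inner handler, outer continues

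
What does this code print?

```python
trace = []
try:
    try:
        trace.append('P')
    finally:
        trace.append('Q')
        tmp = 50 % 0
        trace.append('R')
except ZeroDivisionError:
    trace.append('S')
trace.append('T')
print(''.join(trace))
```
PQST

Exception in inner finally caught by outer except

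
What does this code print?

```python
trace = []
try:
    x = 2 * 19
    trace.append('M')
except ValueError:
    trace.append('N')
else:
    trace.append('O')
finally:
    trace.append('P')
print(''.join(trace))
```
MOP

else runs before finally when no exception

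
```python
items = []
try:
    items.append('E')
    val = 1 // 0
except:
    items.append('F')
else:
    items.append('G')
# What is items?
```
['E', 'F']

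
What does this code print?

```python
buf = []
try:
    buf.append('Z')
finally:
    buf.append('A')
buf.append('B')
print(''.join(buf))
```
ZAB

try/finally without except, no exception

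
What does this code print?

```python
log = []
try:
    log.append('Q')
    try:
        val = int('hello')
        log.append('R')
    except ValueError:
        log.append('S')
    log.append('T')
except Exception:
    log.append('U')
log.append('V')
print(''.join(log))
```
QSTV

Inner exception caught by inner handler, outer continues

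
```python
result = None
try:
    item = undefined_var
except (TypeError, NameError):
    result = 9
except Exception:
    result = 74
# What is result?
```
9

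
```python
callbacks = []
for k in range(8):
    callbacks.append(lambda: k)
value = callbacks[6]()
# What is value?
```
7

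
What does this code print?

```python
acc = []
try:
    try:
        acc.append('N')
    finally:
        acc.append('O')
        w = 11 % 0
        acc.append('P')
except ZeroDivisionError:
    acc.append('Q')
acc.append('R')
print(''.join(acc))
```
NOQR

Exception in inner finally caught by outer except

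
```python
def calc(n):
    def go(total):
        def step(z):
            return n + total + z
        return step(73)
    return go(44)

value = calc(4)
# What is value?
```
121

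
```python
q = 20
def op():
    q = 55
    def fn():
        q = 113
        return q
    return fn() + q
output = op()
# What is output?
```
168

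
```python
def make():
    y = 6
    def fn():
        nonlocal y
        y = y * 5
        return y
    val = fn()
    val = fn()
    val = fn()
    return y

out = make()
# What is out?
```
750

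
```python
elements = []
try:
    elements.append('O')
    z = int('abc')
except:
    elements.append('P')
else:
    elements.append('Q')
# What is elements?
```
['O', 'P']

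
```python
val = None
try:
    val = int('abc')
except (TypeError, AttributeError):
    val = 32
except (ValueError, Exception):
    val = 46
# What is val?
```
46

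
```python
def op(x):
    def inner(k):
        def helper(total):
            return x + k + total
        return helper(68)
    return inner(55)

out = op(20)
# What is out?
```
143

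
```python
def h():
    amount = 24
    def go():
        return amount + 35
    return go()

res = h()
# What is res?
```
59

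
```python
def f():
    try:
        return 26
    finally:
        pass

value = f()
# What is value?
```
26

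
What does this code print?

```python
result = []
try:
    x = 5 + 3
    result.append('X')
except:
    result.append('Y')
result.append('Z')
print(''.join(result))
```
XZ

No exception, try block completes normally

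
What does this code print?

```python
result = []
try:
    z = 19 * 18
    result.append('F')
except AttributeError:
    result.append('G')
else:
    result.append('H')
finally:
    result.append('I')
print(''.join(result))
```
FHI

else runs before finally when no exception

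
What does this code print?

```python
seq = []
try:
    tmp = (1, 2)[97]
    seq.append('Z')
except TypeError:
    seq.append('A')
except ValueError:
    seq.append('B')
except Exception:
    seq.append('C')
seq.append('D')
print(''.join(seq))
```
CD

IndexError not specifically caught, falls to Exception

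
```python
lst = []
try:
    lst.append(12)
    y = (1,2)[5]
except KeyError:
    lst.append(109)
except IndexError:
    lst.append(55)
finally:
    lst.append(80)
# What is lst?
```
[12, 55, 80]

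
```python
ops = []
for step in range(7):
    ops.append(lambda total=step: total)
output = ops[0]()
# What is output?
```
0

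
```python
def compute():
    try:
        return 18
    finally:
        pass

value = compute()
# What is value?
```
18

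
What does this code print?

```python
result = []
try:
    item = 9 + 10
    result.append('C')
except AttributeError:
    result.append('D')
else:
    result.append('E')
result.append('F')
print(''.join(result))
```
CEF

else block runs when no exception occurs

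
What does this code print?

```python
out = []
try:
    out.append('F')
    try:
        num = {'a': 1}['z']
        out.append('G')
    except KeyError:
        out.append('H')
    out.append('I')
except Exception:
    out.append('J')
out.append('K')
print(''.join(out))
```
FHIK

Inner exception caught by inner handler, outer continues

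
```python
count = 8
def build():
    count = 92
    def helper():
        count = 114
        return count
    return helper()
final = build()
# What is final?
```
114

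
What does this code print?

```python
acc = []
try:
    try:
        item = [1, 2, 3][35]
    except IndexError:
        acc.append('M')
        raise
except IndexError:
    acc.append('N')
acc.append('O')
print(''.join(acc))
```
MNO

raise without argument re-raises current exception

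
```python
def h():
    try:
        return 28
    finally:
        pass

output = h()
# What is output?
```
28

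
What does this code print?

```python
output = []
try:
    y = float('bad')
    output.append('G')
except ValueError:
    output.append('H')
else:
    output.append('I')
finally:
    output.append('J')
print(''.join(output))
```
HJ

Exception: except runs, else skipped, finally runs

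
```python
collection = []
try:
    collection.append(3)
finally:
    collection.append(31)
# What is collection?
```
[3, 31]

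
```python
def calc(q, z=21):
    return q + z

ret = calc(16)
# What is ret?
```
37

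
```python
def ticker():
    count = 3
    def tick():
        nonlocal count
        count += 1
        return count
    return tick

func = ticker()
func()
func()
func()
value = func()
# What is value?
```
7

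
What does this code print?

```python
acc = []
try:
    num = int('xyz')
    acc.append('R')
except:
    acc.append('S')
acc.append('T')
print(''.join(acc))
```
ST

Exception raised in try, caught by bare except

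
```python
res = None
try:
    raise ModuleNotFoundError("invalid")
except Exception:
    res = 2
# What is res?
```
2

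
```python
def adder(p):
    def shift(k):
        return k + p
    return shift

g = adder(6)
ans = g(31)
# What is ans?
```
37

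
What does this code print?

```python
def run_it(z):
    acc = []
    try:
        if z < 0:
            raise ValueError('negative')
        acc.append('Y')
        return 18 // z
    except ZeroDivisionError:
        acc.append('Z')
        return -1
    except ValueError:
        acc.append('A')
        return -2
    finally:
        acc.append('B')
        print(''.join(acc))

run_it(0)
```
YZB

z=0 causes ZeroDivisionError, caught, finally prints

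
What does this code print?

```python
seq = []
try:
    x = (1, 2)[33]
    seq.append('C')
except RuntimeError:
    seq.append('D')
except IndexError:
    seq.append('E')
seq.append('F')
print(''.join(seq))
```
EF

IndexError is caught by its specific handler, not RuntimeError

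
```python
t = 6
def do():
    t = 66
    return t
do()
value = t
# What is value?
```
6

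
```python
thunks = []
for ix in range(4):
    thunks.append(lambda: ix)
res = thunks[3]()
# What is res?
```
3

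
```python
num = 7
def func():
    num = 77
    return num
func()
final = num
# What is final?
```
7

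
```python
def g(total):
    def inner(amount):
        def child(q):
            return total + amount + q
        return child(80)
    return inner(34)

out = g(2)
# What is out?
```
116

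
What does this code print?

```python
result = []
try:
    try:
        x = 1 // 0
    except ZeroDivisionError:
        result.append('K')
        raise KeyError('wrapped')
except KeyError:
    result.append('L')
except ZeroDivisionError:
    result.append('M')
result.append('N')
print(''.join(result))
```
KLN

KeyError raised and caught, original ZeroDivisionError not re-raised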